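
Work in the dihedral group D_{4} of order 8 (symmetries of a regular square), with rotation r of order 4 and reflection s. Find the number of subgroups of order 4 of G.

|G| = 8 and 4 | 8, so subgroups of order 4 are possible by Lagrange.
The subgroups of order 4 are: {e, r, r^2, r^3}; {e, r^2, s, r^2s}; {e, r^2, rs, r^3s}.
So G has 3 subgroups of order 4.

3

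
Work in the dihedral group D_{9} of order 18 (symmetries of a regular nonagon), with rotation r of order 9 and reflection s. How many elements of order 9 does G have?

6

The elements of order 9 are: r, r^2, r^4, r^5, r^7, r^8.
That's 6.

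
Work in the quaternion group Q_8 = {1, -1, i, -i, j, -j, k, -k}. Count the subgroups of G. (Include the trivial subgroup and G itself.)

|G| = 8, so by Lagrange every subgroup order divides 8. Divisors: 1, 2, 4, 8.
Subgroups by order — order 1: 1; order 2: 1; order 4: 3; order 8: 1.
Total: 1 + 1 + 3 + 1 = 6.

6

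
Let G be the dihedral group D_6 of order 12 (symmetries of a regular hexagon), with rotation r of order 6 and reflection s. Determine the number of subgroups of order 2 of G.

7

|G| = 12 and 2 | 12, so subgroups of order 2 are possible by Lagrange.
The subgroups of order 2 are: {e, r^2s}; {e, r^3}; {e, r^3s}; {e, r^4s}; … (7 in all).
So G has 7 subgroups of order 2.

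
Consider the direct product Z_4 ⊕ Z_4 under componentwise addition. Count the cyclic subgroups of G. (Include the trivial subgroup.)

10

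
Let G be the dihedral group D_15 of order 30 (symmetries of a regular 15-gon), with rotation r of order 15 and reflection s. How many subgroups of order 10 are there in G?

3

|G| = 30 and 10 | 30, so subgroups of order 10 are possible by Lagrange.
The subgroups of order 10 are: {e, r^3, r^6, r^9, r^12, rs, r^4s, r^7s, r^10s, r^13s}; {e, r^3, r^6, r^9, r^12, r^2s, r^5s, r^8s, r^11s, r^14s}; {e, r^3, r^6, r^9, r^12, s, r^3s, r^6s, r^9s, r^12s}.
So G has 3 subgroups of order 10.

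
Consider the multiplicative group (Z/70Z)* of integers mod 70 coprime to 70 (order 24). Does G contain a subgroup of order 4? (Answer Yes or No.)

Yes

4 | 24. A subgroup of order 4 is {1, 13, 27, 29}.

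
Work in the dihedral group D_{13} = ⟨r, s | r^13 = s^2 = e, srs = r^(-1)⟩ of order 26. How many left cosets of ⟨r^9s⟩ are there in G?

|⟨r^9s⟩| = 2 and |G| = 26.
By Lagrange, [G : H] = |G|/|H| = 26/2 = 13.

13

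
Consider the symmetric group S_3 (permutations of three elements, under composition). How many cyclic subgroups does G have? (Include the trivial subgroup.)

5

A cyclic subgroup of order d is generated by each of its φ(d) elements of order d, so the cyclic subgroups of order d number (#elements of order d)/φ(d).
Cyclic subgroups by order — order 1: 1; order 2: 3; order 3: 1.
Total: 5.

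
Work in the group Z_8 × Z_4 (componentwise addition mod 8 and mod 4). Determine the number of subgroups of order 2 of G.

3

|G| = 32 and 2 | 32, so subgroups of order 2 are possible by Lagrange.
The subgroups of order 2 are: {(0,0), (0,2)}; {(0,0), (4,0)}; {(0,0), (4,2)}.
So G has 3 subgroups of order 2.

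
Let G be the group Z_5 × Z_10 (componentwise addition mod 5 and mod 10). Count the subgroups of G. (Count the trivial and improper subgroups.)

|G| = 50, so by Lagrange every subgroup order divides 50. Divisors: 1, 2, 5, 10, 25, 50.
Subgroups by order — order 1: 1; order 2: 1; order 5: 6; order 10: 6; order 25: 1; order 50: 1.
Total: 1 + 1 + 6 + 6 + 1 + 1 = 16.

16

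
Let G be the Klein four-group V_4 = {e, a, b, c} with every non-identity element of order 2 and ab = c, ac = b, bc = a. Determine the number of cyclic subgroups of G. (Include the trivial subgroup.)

4

Each element a generates a cyclic subgroup ⟨a⟩; distinct elements may generate the same one (a cyclic group of order d has φ(d) generators).
Cyclic subgroups by order — order 1: 1; order 2: 3.
Total: 4.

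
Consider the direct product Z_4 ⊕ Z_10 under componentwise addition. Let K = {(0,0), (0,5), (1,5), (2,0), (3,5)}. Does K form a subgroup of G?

No

Closure fails: (0,5) + (1,5) = (1,0) ∉ K. So K is not a subgroup.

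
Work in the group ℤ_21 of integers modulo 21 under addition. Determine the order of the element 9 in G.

7

In ℤ_21, the order of an element a is n/gcd(a, n).
gcd(9, 21) = 3, so |⟨9⟩| = 21/3 = 7.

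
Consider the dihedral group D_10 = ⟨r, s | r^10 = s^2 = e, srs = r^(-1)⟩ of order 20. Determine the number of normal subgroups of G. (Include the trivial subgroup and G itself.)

7

G has 22 subgroups. Checking conjugation-invariance by order — order 1: 1/1 normal; order 2: 1/11 normal; order 4: 0/5 normal; order 5: 1/1 normal; order 10: 3/3 normal; order 20: 1/1 normal.
Total normal subgroups: 7.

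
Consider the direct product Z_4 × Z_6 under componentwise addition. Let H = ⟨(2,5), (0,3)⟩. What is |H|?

|⟨(2,5)⟩| = 6 and |⟨(0,3)⟩| = 2, so |H| is a multiple of lcm(6, 2) = 6 and divides |G| = 24.
Closing under the operation: H = {(0,0), (0,1), (0,2), (0,3), (0,4), (0,5), (2,0), (2,1), (2,2), (2,3), (2,4), (2,5)}, so |H| = 12.

12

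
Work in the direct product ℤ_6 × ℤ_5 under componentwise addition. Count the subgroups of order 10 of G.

|G| = 30 and 10 | 30, so subgroups of order 10 are possible by Lagrange.
The subgroups of order 10 are: {(0,0), (0,1), (0,2), (0,3), (0,4), (3,0), (3,1), (3,2), (3,3), (3,4)}.
So G has 1 subgroup of order 10.

1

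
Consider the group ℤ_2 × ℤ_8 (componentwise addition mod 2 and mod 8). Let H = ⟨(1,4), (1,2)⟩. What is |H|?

8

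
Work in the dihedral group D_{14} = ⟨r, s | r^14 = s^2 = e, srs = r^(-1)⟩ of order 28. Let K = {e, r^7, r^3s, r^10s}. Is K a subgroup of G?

Yes

|K| = 4 divides |G| = 28, consistent with Lagrange.
K contains the identity, every element's inverse is in K, and K is closed under ·: it is a subgroup.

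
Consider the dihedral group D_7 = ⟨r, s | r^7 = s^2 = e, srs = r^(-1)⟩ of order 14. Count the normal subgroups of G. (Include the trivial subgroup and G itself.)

G has 10 subgroups. Checking conjugation-invariance by order — order 1: 1/1 normal; order 2: 0/7 normal; order 7: 1/1 normal; order 14: 1/1 normal.
Total normal subgroups: 3.

3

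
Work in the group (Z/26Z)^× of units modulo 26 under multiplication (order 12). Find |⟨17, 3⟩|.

6

|⟨17⟩| = 6 and |⟨3⟩| = 3, so |H| is a multiple of lcm(6, 3) = 6 and divides |G| = 12.
Closing under the operation: H = {1, 3, 9, 17, 23, 25}, so |H| = 6.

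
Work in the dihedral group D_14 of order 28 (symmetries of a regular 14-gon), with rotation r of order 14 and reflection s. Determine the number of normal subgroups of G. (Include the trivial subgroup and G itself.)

7

G has 28 subgroups. Checking conjugation-invariance by order — order 1: 1/1 normal; order 2: 1/15 normal; order 4: 0/7 normal; order 7: 1/1 normal; order 14: 3/3 normal; order 28: 1/1 normal.
Total normal subgroups: 7.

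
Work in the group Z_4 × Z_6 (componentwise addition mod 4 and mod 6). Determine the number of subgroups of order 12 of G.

|G| = 24 and 12 | 24, so subgroups of order 12 are possible by Lagrange.
The subgroups of order 12 are: {(0,0), (0,1), (0,2), (0,3), (0,4), (0,5), (2,0), (2,1), (2,2), (2,3), (2,4), (2,5)}; {(0,0), (0,2), (0,4), (1,0), (1,2), (1,4), (2,0), (2,2), (2,4), (3,0), (3,2), (3,4)}; {(0,0), (0,2), (0,4), (1,1), (1,3), (1,5), (2,0), (2,2), (2,4), (3,1), (3,3), (3,5)}.
So G has 3 subgroups of order 12.

3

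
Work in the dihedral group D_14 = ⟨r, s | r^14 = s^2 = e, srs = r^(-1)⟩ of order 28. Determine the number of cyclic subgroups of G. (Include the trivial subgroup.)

Each element a generates a cyclic subgroup ⟨a⟩; distinct elements may generate the same one (a cyclic group of order d has φ(d) generators).
Cyclic subgroups by order — order 1: 1; order 2: 15; order 7: 1; order 14: 1.
Total: 18.

18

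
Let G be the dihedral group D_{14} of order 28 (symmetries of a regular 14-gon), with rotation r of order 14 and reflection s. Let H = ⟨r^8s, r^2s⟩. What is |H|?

14

|⟨r^8s⟩| = 2 and |⟨r^2s⟩| = 2, so |H| is a multiple of lcm(2, 2) = 2 and divides |G| = 28.
Closing under the operation: H = {e, r^2, r^4, r^6, r^8, r^10, r^12, s, r^2s, r^4s, r^6s, r^8s, r^10s, r^12s}, so |H| = 14.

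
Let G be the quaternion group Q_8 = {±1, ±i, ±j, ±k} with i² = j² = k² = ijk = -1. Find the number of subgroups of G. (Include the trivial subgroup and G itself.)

6

|G| = 8, so by Lagrange every subgroup order divides 8. Divisors: 1, 2, 4, 8.
Subgroups by order — order 1: 1; order 2: 1; order 4: 3; order 8: 1.
Total: 1 + 1 + 3 + 1 = 6.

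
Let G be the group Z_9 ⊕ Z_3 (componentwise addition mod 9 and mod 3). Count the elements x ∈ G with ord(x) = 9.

18

An element (a,b) has order lcm(ord(a), ord(b)); count pairs with lcm equal to 9.
Enumerating gives 18 such elements.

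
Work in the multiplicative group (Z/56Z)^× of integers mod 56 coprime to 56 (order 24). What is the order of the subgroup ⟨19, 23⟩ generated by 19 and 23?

|⟨19⟩| = 6 and |⟨23⟩| = 6, so |H| is a multiple of lcm(6, 6) = 6 and divides |G| = 24.
Closing under the operation: H = {1, 3, 5, 9, 13, 15, 19, 23, 25, 27, 39, 45}, so |H| = 12.

12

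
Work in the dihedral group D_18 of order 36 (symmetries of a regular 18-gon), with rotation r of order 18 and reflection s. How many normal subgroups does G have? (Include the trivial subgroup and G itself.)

9

G has 45 subgroups. Checking conjugation-invariance by order — order 1: 1/1 normal; order 2: 1/19 normal; order 3: 1/1 normal; order 4: 0/9 normal; order 6: 1/7 normal; order 9: 1/1 normal; order 12: 0/3 normal; order 18: 3/3 normal; order 36: 1/1 normal.
Total normal subgroups: 9.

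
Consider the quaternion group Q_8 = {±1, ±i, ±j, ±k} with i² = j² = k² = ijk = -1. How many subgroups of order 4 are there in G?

3

|G| = 8 and 4 | 8, so subgroups of order 4 are possible by Lagrange.
The subgroups of order 4 are: {1, -1, i, -i}; {1, -1, j, -j}; {1, -1, k, -k}.
So G has 3 subgroups of order 4.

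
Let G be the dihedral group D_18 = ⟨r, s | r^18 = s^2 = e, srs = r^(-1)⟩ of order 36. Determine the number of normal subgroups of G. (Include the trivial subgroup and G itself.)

G has 45 subgroups. Checking conjugation-invariance by order — order 1: 1/1 normal; order 2: 1/19 normal; order 3: 1/1 normal; order 4: 0/9 normal; order 6: 1/7 normal; order 9: 1/1 normal; order 12: 0/3 normal; order 18: 3/3 normal; order 36: 1/1 normal.
Total normal subgroups: 9.

9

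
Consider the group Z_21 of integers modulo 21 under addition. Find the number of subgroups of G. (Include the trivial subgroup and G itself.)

4

Subgroups of the cyclic group Z_21 correspond bijectively to divisors of 21.
Divisors of 21: 1, 3, 7, 21.
So Z_21 has 4 subgroups.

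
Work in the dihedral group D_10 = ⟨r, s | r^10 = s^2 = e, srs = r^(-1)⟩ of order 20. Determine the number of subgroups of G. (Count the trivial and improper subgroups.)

22

|G| = 20, so by Lagrange every subgroup order divides 20. Divisors: 1, 2, 4, 5, 10, 20.
Subgroups by order — order 1: 1; order 2: 11; order 4: 5; order 5: 1; order 10: 3; order 20: 1.
Total: 1 + 11 + 5 + 1 + 3 + 1 = 22.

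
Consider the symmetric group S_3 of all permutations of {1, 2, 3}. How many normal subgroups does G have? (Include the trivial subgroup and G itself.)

3

G has 6 subgroups. Checking conjugation-invariance by order — order 1: 1/1 normal; order 2: 0/3 normal; order 3: 1/1 normal; order 6: 1/1 normal.
Total normal subgroups: 3.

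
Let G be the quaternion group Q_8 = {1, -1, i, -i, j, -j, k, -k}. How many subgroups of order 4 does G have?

3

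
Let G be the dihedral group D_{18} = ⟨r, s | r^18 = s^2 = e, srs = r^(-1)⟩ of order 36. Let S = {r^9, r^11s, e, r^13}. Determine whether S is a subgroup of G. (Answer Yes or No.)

No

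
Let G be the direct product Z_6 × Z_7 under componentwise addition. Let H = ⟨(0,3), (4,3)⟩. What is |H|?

|⟨(0,3)⟩| = 7 and |⟨(4,3)⟩| = 21, so |H| is a multiple of lcm(7, 21) = 21 and divides |G| = 42.
Closing under the operation: H = {(0,0), (0,1), (0,2), (0,3), (0,4), (0,5), (0,6), (2,0), (2,1), (2,2), (2,3), (2,4), (2,5), (2,6), (4,0), (4,1), (4,2), (4,3), (4,4), (4,5), (4,6)}, so |H| = 21.

21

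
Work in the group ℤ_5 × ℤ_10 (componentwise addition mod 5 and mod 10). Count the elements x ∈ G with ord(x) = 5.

24

An element (a,b) has order lcm(ord(a), ord(b)); count pairs with lcm equal to 5.
Enumerating gives 24 such elements.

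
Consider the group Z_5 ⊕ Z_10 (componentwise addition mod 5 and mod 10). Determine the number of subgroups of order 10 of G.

6

|G| = 50 and 10 | 50, so subgroups of order 10 are possible by Lagrange.
The subgroups of order 10 are: {(0,0), (0,1), (0,2), (0,3), (0,4), (0,5), (0,6), (0,7), (0,8), (0,9)}; {(0,0), (0,5), (1,0), (1,5), (2,0), (2,5), (3,0), (3,5), (4,0), (4,5)}; {(0,0), (0,5), (1,1), (1,6), (2,2), (2,7), (3,3), (3,8), (4,4), (4,9)}; {(0,0), (0,5), (1,2), (1,7), (2,4), (2,9), (3,1), (3,6), (4,3), (4,8)}; … (6 in all).
So G has 6 subgroups of order 10.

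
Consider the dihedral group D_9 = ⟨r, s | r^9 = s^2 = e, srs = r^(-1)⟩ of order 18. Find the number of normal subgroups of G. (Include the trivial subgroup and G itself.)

4

G has 16 subgroups. Checking conjugation-invariance by order — order 1: 1/1 normal; order 2: 0/9 normal; order 3: 1/1 normal; order 6: 0/3 normal; order 9: 1/1 normal; order 18: 1/1 normal.
Total normal subgroups: 4.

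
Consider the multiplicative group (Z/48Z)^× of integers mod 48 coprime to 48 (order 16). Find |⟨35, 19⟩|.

8

|⟨35⟩| = 4 and |⟨19⟩| = 4, so |H| is a multiple of lcm(4, 4) = 4 and divides |G| = 16.
Closing under the operation: H = {1, 11, 17, 19, 25, 35, 41, 43}, so |H| = 8.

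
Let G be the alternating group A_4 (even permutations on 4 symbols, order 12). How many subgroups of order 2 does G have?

|G| = 12 and 2 | 12, so subgroups of order 2 are possible by Lagrange.
The subgroups of order 2 are: {e, (1 2)(3 4)}; {e, (1 3)(2 4)}; {e, (1 4)(2 3)}.
So G has 3 subgroups of order 2.

3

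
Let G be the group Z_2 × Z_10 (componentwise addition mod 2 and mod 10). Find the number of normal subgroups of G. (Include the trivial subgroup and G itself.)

10

G is abelian, so every subgroup is normal.
G has 10 subgroups in total, hence 10 normal subgroups.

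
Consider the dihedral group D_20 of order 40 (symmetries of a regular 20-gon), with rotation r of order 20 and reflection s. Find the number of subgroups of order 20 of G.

3

|G| = 40 and 20 | 40, so subgroups of order 20 are possible by Lagrange.
The subgroups of order 20 are: {e, r, r^2, r^3, r^4, r^5, r^6, r^7, r^8, r^9, r^10, r^11, r^12, r^13, r^14, r^15, r^16, r^17, r^18, r^19}; {e, r^2, r^4, r^6, r^8, r^10, r^12, r^14, r^16, r^18, s, r^2s, r^4s, r^6s, r^8s, r^10s, r^12s, r^14s, r^16s, r^18s}; {e, r^2, r^4, r^6, r^8, r^10, r^12, r^14, r^16, r^18, rs, r^3s, r^5s, r^7s, r^9s, r^11s, r^13s, r^15s, r^17s, r^19s}.
So G has 3 subgroups of order 20.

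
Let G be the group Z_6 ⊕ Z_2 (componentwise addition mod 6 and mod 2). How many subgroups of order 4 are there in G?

1

|G| = 12 and 4 | 12, so subgroups of order 4 are possible by Lagrange.
The subgroups of order 4 are: {(0,0), (0,1), (3,0), (3,1)}.
So G has 1 subgroup of order 4.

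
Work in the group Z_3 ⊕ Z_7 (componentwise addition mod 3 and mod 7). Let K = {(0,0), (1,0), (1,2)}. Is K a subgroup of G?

(1,0) ∈ K but its inverse (2,0) ∉ K, so K is not a subgroup.

No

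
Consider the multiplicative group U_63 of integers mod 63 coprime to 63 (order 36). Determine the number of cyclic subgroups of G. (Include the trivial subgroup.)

20

A cyclic subgroup of order d is generated by each of its φ(d) elements of order d, so the cyclic subgroups of order d number (#elements of order d)/φ(d).
Cyclic subgroups by order — order 1: 1; order 2: 3; order 3: 4; order 6: 12.
Total: 20.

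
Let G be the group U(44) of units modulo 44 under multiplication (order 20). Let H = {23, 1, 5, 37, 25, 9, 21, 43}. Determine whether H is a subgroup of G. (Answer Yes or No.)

No

|H| = 8 does not divide |G| = 20, so by Lagrange H is not a subgroup.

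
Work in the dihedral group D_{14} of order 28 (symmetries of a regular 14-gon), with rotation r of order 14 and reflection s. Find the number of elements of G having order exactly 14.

The elements of order 14 are: r, r^3, r^5, r^9, r^11, r^13.
That's 6.

6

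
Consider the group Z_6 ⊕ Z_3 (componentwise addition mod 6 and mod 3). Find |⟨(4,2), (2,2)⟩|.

9

|⟨(4,2)⟩| = 3 and |⟨(2,2)⟩| = 3, so |H| is a multiple of lcm(3, 3) = 3 and divides |G| = 18.
Closing under the operation: H = {(0,0), (0,1), (0,2), (2,0), (2,1), (2,2), (4,0), (4,1), (4,2)}, so |H| = 9.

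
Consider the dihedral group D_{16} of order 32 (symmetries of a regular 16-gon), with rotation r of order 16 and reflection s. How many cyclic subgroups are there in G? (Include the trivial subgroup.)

21

A cyclic subgroup of order d is generated by each of its φ(d) elements of order d, so the cyclic subgroups of order d number (#elements of order d)/φ(d).
Cyclic subgroups by order — order 1: 1; order 2: 17; order 4: 1; order 8: 1; order 16: 1.
Total: 21.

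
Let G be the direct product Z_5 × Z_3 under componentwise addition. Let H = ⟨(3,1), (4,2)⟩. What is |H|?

15

|⟨(3,1)⟩| = 15 and |⟨(4,2)⟩| = 15, so |H| is a multiple of lcm(15, 15) = 15 and divides |G| = 15.
Closing {(3,1), (4,2)} under the group operation gives all of G, so |H| = 15.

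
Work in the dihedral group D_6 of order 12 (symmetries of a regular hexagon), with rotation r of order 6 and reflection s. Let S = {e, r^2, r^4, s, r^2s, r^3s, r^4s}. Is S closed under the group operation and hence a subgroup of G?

No

|S| = 7 does not divide |G| = 12, so by Lagrange S is not a subgroup.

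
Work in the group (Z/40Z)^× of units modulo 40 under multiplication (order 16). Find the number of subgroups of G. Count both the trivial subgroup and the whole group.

27

|G| = 16, so by Lagrange every subgroup order divides 16. Divisors: 1, 2, 4, 8, 16.
Subgroups by order — order 1: 1; order 2: 7; order 4: 11; order 8: 7; order 16: 1.
Total: 1 + 7 + 11 + 7 + 1 = 27.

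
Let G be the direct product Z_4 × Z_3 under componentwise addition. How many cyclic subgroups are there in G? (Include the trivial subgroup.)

6

Group the elements of G by the cyclic subgroup they generate; each cyclic subgroup of order d accounts for φ(d) elements.
Cyclic subgroups by order — order 1: 1; order 2: 1; order 3: 1; order 4: 1; order 6: 1; order 12: 1.
Total: 6.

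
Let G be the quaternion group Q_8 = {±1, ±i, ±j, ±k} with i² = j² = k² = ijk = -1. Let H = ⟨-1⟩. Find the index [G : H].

|⟨-1⟩| = 2 and |G| = 8.
By Lagrange, [G : H] = |G|/|H| = 8/2 = 4.

4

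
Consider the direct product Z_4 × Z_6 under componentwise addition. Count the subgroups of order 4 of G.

|G| = 24 and 4 | 24, so subgroups of order 4 are possible by Lagrange.
The subgroups of order 4 are: {(0,0), (0,3), (2,0), (2,3)}; {(0,0), (1,0), (2,0), (3,0)}; {(0,0), (1,3), (2,0), (3,3)}.
So G has 3 subgroups of order 4.

3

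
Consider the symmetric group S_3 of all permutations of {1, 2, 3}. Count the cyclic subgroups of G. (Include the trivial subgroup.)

Each element a generates a cyclic subgroup ⟨a⟩; distinct elements may generate the same one (a cyclic group of order d has φ(d) generators).
Cyclic subgroups by order — order 1: 1; order 2: 3; order 3: 1.
Total: 5.

5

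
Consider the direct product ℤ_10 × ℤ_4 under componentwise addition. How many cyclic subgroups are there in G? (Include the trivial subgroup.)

Each element a generates a cyclic subgroup ⟨a⟩; distinct elements may generate the same one (a cyclic group of order d has φ(d) generators).
Cyclic subgroups by order — order 1: 1; order 2: 3; order 4: 2; order 5: 1; order 10: 3; order 20: 2.
Total: 12.

12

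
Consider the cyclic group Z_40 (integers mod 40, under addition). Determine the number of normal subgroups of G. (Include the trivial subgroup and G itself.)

G is abelian, so every subgroup is normal.
G has 8 subgroups in total, hence 8 normal subgroups.

8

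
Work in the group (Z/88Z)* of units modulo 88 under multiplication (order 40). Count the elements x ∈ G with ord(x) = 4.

No element of G has order 4 (even though 4 | 40).

0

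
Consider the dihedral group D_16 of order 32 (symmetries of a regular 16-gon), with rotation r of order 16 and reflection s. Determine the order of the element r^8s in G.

Computing powers of r^8s: the smallest k with (r^8s)^k = e is k = 2.

2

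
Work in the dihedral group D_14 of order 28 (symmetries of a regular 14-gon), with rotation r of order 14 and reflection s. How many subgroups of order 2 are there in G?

|G| = 28 and 2 | 28, so subgroups of order 2 are possible by Lagrange.
The subgroups of order 2 are: {e, r^10s}; {e, r^11s}; {e, r^12s}; {e, r^13s}; … (15 in all).
So G has 15 subgroups of order 2.

15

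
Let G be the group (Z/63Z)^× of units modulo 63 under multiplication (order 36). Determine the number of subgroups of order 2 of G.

3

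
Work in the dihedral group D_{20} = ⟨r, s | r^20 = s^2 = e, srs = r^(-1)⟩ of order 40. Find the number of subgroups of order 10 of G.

5

|G| = 40 and 10 | 40, so subgroups of order 10 are possible by Lagrange.
The subgroups of order 10 are: {e, r^2, r^4, r^6, r^8, r^10, r^12, r^14, r^16, r^18}; {e, r^4, r^8, r^12, r^16, r^2s, r^6s, r^10s, r^14s, r^18s}; {e, r^4, r^8, r^12, r^16, r^3s, r^7s, r^11s, r^15s, r^19s}; {e, r^4, r^8, r^12, r^16, s, r^4s, r^8s, r^12s, r^16s}; … (5 in all).
So G has 5 subgroups of order 10.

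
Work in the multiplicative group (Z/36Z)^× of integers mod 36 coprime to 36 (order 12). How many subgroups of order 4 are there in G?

1

|G| = 12 and 4 | 12, so subgroups of order 4 are possible by Lagrange.
The subgroups of order 4 are: {1, 17, 19, 35}.
So G has 1 subgroup of order 4.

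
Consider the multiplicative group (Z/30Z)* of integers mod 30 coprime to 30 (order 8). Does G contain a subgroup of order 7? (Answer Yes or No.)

7 does not divide |G| = 8, so by Lagrange no subgroup of order 7 exists.

No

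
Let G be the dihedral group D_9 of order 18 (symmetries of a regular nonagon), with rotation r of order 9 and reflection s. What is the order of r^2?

9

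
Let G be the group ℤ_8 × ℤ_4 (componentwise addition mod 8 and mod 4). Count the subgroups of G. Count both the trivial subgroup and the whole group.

|G| = 32, so by Lagrange every subgroup order divides 32. Divisors: 1, 2, 4, 8, 16, 32.
Subgroups by order — order 1: 1; order 2: 3; order 4: 7; order 8: 7; order 16: 3; order 32: 1.
Total: 1 + 3 + 7 + 7 + 3 + 1 = 22.

22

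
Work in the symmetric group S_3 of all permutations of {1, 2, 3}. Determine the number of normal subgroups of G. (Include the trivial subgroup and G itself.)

3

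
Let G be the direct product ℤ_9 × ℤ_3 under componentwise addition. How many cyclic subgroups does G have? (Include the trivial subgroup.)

8

A cyclic subgroup of order d is generated by each of its φ(d) elements of order d, so the cyclic subgroups of order d number (#elements of order d)/φ(d).
Cyclic subgroups by order — order 1: 1; order 3: 4; order 9: 3.
Total: 8.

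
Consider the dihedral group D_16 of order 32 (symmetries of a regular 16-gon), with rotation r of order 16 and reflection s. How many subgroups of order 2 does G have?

|G| = 32 and 2 | 32, so subgroups of order 2 are possible by Lagrange.
The subgroups of order 2 are: {e, r^10s}; {e, r^11s}; {e, r^12s}; {e, r^13s}; … (17 in all).
So G has 17 subgroups of order 2.

17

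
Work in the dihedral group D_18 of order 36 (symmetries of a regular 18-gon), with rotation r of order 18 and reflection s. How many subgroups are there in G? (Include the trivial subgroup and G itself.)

|G| = 36, so by Lagrange every subgroup order divides 36. Divisors: 1, 2, 3, 4, 6, 9, 12, 18, 36.
Subgroups by order — order 1: 1; order 2: 19; order 3: 1; order 4: 9; order 6: 7; order 9: 1; order 12: 3; order 18: 3; order 36: 1.
Total: 1 + 19 + 1 + 9 + 7 + 1 + 3 + 3 + 1 = 45.

45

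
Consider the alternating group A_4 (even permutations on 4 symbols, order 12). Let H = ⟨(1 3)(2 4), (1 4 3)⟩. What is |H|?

12

|⟨(1 3)(2 4)⟩| = 2 and |⟨(1 4 3)⟩| = 3, so |H| is a multiple of lcm(2, 3) = 6 and divides |G| = 12.
Closing {(1 3)(2 4), (1 4 3)} under the group operation gives all of G, so |H| = 12.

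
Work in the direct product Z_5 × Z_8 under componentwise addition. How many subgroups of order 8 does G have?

|G| = 40 and 8 | 40, so subgroups of order 8 are possible by Lagrange.
The subgroups of order 8 are: {(0,0), (0,1), (0,2), (0,3), (0,4), (0,5), (0,6), (0,7)}.
So G has 1 subgroup of order 8.

1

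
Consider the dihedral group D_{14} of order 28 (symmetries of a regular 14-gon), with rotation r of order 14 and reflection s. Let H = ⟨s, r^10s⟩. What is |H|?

|⟨s⟩| = 2 and |⟨r^10s⟩| = 2, so |H| is a multiple of lcm(2, 2) = 2 and divides |G| = 28.
Closing under the operation: H = {e, r^2, r^4, r^6, r^8, r^10, r^12, s, r^2s, r^4s, r^6s, r^8s, r^10s, r^12s}, so |H| = 14.

14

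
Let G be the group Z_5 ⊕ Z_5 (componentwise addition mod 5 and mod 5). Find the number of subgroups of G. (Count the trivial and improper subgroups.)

8

|G| = 25, so by Lagrange every subgroup order divides 25. Divisors: 1, 5, 25.
Subgroups by order — order 1: 1; order 5: 6; order 25: 1.
Total: 1 + 6 + 1 = 8.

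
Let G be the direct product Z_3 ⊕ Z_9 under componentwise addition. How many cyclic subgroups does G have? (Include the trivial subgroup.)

8

Each element a generates a cyclic subgroup ⟨a⟩; distinct elements may generate the same one (a cyclic group of order d has φ(d) generators).
Cyclic subgroups by order — order 1: 1; order 3: 4; order 9: 3.
Total: 8.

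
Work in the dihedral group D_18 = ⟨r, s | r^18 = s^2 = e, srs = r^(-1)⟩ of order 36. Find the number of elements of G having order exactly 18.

6

The elements of order 18 are: r, r^5, r^7, r^11, r^13, r^17.
That's 6.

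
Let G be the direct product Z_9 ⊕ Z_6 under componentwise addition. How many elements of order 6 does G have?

8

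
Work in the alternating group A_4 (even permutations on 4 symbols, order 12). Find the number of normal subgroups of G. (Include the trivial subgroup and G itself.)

3

G has 10 subgroups. Checking conjugation-invariance by order — order 1: 1/1 normal; order 2: 0/3 normal; order 3: 0/4 normal; order 4: 1/1 normal; order 12: 1/1 normal.
Total normal subgroups: 3.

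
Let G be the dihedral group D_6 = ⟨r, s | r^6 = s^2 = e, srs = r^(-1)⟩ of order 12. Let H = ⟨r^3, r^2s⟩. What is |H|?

4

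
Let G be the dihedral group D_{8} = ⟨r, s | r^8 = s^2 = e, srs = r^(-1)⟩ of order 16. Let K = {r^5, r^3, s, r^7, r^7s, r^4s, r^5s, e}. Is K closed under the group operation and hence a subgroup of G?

r^7 ∈ K but its inverse r ∉ K, so K is not a subgroup.

No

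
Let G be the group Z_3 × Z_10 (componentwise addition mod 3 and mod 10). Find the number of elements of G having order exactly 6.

An element (a,b) has order lcm(ord(a), ord(b)); count pairs with lcm equal to 6.
Enumerating gives 2 such elements.

2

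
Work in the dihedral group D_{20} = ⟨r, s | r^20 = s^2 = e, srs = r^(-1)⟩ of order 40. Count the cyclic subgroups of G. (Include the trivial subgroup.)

A cyclic subgroup of order d is generated by each of its φ(d) elements of order d, so the cyclic subgroups of order d number (#elements of order d)/φ(d).
Cyclic subgroups by order — order 1: 1; order 2: 21; order 4: 1; order 5: 1; order 10: 1; order 20: 1.
Total: 26.

26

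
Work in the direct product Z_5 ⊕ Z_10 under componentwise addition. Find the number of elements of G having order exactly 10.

24

An element (a,b) has order lcm(ord(a), ord(b)); count pairs with lcm equal to 10.
Enumerating gives 24 such elements.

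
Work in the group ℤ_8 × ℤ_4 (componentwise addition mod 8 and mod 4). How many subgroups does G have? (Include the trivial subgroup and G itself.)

22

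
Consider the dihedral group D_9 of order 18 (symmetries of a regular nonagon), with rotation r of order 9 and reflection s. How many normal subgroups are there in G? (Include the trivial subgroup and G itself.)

4

G has 16 subgroups. Checking conjugation-invariance by order — order 1: 1/1 normal; order 2: 0/9 normal; order 3: 1/1 normal; order 6: 0/3 normal; order 9: 1/1 normal; order 18: 1/1 normal.
Total normal subgroups: 4.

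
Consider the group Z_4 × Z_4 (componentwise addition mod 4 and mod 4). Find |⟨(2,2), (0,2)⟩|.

|⟨(2,2)⟩| = 2 and |⟨(0,2)⟩| = 2, so |H| is a multiple of lcm(2, 2) = 2 and divides |G| = 16.
Closing under the operation: H = {(0,0), (0,2), (2,0), (2,2)}, so |H| = 4.

4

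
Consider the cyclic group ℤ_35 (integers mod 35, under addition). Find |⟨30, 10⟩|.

7

|⟨30⟩| = 7 and |⟨10⟩| = 7, so |H| is a multiple of lcm(7, 7) = 7 and divides |G| = 35.
Closing under the operation: H = {0, 5, 10, 15, 20, 25, 30}, so |H| = 7.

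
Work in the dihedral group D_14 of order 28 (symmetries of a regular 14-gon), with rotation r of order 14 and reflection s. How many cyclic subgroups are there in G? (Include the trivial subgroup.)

18

Group the elements of G by the cyclic subgroup they generate; each cyclic subgroup of order d accounts for φ(d) elements.
Cyclic subgroups by order — order 1: 1; order 2: 15; order 7: 1; order 14: 1.
Total: 18.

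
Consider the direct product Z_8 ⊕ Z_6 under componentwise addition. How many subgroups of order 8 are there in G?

3

|G| = 48 and 8 | 48, so subgroups of order 8 are possible by Lagrange.
The subgroups of order 8 are: {(0,0), (0,3), (2,0), (2,3), (4,0), (4,3), (6,0), (6,3)}; {(0,0), (1,0), (2,0), (3,0), (4,0), (5,0), (6,0), (7,0)}; {(0,0), (1,3), (2,0), (3,3), (4,0), (5,3), (6,0), (7,3)}.
So G has 3 subgroups of order 8.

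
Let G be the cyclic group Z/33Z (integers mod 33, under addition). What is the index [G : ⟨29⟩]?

1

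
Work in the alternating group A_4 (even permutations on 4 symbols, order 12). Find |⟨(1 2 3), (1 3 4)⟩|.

12

|⟨(1 2 3)⟩| = 3 and |⟨(1 3 4)⟩| = 3, so |H| is a multiple of lcm(3, 3) = 3 and divides |G| = 12.
Closing {(1 2 3), (1 3 4)} under the group operation gives all of G, so |H| = 12.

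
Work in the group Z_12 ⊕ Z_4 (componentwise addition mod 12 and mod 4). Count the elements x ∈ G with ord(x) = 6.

An element (a,b) has order lcm(ord(a), ord(b)); count pairs with lcm equal to 6.
Enumerating gives 6 such elements.

6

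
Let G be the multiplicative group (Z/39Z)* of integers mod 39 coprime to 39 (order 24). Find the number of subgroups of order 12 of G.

3

|G| = 24 and 12 | 24, so subgroups of order 12 are possible by Lagrange.
The subgroups of order 12 are: {1, 2, 4, 5, 8, 10, 11, 16, 20, 22, 25, 32}; {1, 4, 10, 14, 16, 17, 22, 23, 25, 29, 35, 38}; {1, 4, 7, 10, 16, 19, 22, 25, 28, 31, 34, 37}.
So G has 3 subgroups of order 12.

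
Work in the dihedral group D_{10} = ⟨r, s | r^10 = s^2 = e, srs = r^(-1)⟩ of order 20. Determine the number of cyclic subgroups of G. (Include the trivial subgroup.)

14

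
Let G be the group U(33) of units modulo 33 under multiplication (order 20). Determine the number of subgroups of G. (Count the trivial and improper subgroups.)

|G| = 20, so by Lagrange every subgroup order divides 20. Divisors: 1, 2, 4, 5, 10, 20.
Subgroups by order — order 1: 1; order 2: 3; order 4: 1; order 5: 1; order 10: 3; order 20: 1.
Total: 1 + 3 + 1 + 1 + 3 + 1 = 10.

10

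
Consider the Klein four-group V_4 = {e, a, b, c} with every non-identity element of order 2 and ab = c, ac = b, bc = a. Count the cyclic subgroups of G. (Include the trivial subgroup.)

Group the elements of G by the cyclic subgroup they generate; each cyclic subgroup of order d accounts for φ(d) elements.
Cyclic subgroups by order — order 1: 1; order 2: 3.
Total: 4.

4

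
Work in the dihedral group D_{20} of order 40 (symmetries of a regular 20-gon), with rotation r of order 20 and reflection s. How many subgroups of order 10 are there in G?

|G| = 40 and 10 | 40, so subgroups of order 10 are possible by Lagrange.
The subgroups of order 10 are: {e, r^2, r^4, r^6, r^8, r^10, r^12, r^14, r^16, r^18}; {e, r^4, r^8, r^12, r^16, r^2s, r^6s, r^10s, r^14s, r^18s}; {e, r^4, r^8, r^12, r^16, r^3s, r^7s, r^11s, r^15s, r^19s}; {e, r^4, r^8, r^12, r^16, s, r^4s, r^8s, r^12s, r^16s}; … (5 in all).
So G has 5 subgroups of order 10.

5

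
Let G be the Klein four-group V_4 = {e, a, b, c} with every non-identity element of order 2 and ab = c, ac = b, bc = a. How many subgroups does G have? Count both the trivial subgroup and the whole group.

|G| = 4, so by Lagrange every subgroup order divides 4. Divisors: 1, 2, 4.
Subgroups by order — order 1: 1; order 2: 3; order 4: 1.
Total: 1 + 3 + 1 = 5.

5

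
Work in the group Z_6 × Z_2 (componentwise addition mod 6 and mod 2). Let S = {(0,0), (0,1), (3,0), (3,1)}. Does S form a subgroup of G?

Yes

|S| = 4 divides |G| = 12, consistent with Lagrange.
S contains the identity, every element's inverse is in S, and S is closed under +: it is a subgroup.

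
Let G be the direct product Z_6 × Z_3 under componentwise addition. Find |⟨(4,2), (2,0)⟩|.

9

|⟨(4,2)⟩| = 3 and |⟨(2,0)⟩| = 3, so |H| is a multiple of lcm(3, 3) = 3 and divides |G| = 18.
Closing under the operation: H = {(0,0), (0,1), (0,2), (2,0), (2,1), (2,2), (4,0), (4,1), (4,2)}, so |H| = 9.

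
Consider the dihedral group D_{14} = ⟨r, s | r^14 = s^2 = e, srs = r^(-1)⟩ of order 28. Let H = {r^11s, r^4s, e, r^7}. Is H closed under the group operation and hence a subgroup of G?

Yes

|H| = 4 divides |G| = 28, consistent with Lagrange.
H contains the identity, every element's inverse is in H, and H is closed under ·: it is a subgroup.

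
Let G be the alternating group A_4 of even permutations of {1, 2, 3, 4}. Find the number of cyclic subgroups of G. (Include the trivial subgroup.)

8

A cyclic subgroup of order d is generated by each of its φ(d) elements of order d, so the cyclic subgroups of order d number (#elements of order d)/φ(d).
Cyclic subgroups by order — order 1: 1; order 2: 3; order 3: 4.
Total: 8.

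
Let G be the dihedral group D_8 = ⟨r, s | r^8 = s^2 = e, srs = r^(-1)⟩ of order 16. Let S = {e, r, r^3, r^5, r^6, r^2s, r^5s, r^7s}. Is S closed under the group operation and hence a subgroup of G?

r^6 ∈ S but its inverse r^2 ∉ S, so S is not a subgroup.

No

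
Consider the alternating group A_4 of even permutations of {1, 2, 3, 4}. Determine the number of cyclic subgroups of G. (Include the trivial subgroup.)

Each element a generates a cyclic subgroup ⟨a⟩; distinct elements may generate the same one (a cyclic group of order d has φ(d) generators).
Cyclic subgroups by order — order 1: 1; order 2: 3; order 3: 4.
Total: 8.

8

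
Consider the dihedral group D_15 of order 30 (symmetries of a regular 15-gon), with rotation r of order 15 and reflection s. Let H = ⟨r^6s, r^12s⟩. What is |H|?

10

|⟨r^6s⟩| = 2 and |⟨r^12s⟩| = 2, so |H| is a multiple of lcm(2, 2) = 2 and divides |G| = 30.
Closing under the operation: H = {e, r^3, r^6, r^9, r^12, s, r^3s, r^6s, r^9s, r^12s}, so |H| = 10.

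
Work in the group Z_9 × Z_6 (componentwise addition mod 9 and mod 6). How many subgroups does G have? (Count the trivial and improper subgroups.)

|G| = 54, so by Lagrange every subgroup order divides 54. Divisors: 1, 2, 3, 6, 9, 18, 27, 54.
Subgroups by order — order 1: 1; order 2: 1; order 3: 4; order 6: 4; order 9: 4; order 18: 4; order 27: 1; order 54: 1.
Total: 1 + 1 + 4 + 4 + 4 + 4 + 1 + 1 = 20.

20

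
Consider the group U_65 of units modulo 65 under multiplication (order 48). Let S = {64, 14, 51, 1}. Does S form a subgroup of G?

Yes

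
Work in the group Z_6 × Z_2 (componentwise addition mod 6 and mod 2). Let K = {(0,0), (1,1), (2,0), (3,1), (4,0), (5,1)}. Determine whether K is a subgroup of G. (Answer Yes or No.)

|K| = 6 divides |G| = 12, consistent with Lagrange.
K contains the identity, every element's inverse is in K, and K is closed under +: it is a subgroup.
In fact K = ⟨(1,1)⟩.

Yes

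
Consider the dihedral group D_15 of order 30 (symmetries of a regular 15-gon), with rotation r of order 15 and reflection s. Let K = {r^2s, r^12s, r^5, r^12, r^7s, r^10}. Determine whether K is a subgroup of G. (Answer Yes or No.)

The identity e ∉ K, so K is not a subgroup.

No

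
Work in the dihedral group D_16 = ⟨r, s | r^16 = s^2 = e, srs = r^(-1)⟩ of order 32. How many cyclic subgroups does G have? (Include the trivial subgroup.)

21

Each element a generates a cyclic subgroup ⟨a⟩; distinct elements may generate the same one (a cyclic group of order d has φ(d) generators).
Cyclic subgroups by order — order 1: 1; order 2: 17; order 4: 1; order 8: 1; order 16: 1.
Total: 21.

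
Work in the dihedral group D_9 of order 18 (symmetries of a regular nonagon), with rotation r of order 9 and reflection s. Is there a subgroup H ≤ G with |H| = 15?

15 does not divide |G| = 18, so by Lagrange no subgroup of order 15 exists.

No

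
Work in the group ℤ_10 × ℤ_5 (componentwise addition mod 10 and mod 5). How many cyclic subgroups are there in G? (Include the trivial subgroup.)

14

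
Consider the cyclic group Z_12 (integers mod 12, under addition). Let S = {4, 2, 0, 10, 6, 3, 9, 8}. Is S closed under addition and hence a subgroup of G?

No

|S| = 8 does not divide |G| = 12, so by Lagrange S is not a subgroup.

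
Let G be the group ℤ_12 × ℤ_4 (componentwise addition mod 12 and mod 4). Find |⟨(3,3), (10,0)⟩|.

24

|⟨(3,3)⟩| = 4 and |⟨(10,0)⟩| = 6, so |H| is a multiple of lcm(4, 6) = 12 and divides |G| = 48.
Closing under the operation: H = {(0,0), (0,2), (1,1), (1,3), (2,0), (2,2), (3,1), (3,3), (4,0), (4,2), (5,1), (5,3), (6,0), (6,2), (7,1), (7,3), (8,0), (8,2), (9,1), (9,3), (10,0), (10,2), (11,1), (11,3)}, so |H| = 24.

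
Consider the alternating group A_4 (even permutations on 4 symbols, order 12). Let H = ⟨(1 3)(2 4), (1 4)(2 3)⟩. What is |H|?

|⟨(1 3)(2 4)⟩| = 2 and |⟨(1 4)(2 3)⟩| = 2, so |H| is a multiple of lcm(2, 2) = 2 and divides |G| = 12.
Closing under the operation: H = {e, (1 2)(3 4), (1 3)(2 4), (1 4)(2 3)}, so |H| = 4.

4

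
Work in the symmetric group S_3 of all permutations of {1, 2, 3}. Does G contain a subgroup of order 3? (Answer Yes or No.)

Yes

3 | 6. A subgroup of order 3 is {e, (1 2 3), (1 3 2)}.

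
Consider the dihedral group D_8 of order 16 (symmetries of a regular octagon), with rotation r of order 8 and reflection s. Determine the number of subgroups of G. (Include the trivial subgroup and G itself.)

19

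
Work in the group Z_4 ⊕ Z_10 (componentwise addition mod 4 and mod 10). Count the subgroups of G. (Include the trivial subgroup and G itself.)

|G| = 40, so by Lagrange every subgroup order divides 40. Divisors: 1, 2, 4, 5, 8, 10, 20, 40.
Subgroups by order — order 1: 1; order 2: 3; order 4: 3; order 5: 1; order 8: 1; order 10: 3; order 20: 3; order 40: 1.
Total: 1 + 3 + 3 + 1 + 1 + 3 + 3 + 1 = 16.

16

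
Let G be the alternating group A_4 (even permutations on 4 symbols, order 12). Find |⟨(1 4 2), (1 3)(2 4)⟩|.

12

|⟨(1 4 2)⟩| = 3 and |⟨(1 3)(2 4)⟩| = 2, so |H| is a multiple of lcm(3, 2) = 6 and divides |G| = 12.
Closing {(1 4 2), (1 3)(2 4)} under the group operation gives all of G, so |H| = 12.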